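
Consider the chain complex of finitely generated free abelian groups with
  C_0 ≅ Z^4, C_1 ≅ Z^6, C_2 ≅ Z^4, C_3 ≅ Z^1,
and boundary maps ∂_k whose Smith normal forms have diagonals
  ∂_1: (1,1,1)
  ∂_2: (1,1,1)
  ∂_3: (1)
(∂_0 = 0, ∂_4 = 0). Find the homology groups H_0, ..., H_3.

H_0: b_0 = 4 − 0 − 3 = 1; torsion from ∂_1 factors > 1: none. So H_0 = Z.
H_1: b_1 = 6 − 3 − 3 = 0; torsion from ∂_2 factors > 1: none. So H_1 = 0.
H_2: b_2 = 4 − 3 − 1 = 0; torsion from ∂_3 factors > 1: none. So H_2 = 0.
H_3: b_3 = 1 − 1 − 0 = 0; torsion from ∂_4 factors > 1: none. So H_3 = 0.

H_0 = Z,  H_1 = 0,  H_2 = 0,  H_3 = 0.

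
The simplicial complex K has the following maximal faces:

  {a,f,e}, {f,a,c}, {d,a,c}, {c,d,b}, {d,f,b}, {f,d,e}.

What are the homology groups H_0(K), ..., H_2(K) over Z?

H_0 = Z,  H_1 = Z,  H_2 = 0.

Fix the vertex order a < b < c < d < e < f and write every simplex with vertices in increasing order. Then dim K = 2 and the simplices of K are:

  0-simplices (6): a, b, c, d, e, f
  1-simplices (12): ac, ad, ae, af, bc, bd, bf, cd, cf, de, df, ef
  2-simplices (6): acd, acf, aef, bcd, bdf, def

Hence C_0 ≅ Z^6, C_1 ≅ Z^12, C_2 ≅ Z^6.

Boundary ∂_1: C_1 → C_0 maps an edge to its endpoints' difference, ∂[p,q] = q − p. For instance
  ∂ac = c − a.
The resulting 6×12 matrix has rank 5, and its Smith normal form has invariant factors (1,1,1,1,1).

The boundary map ∂_2: C_2 → C_1 maps a triangle to the signed sum of its edges. For instance
  ∂acd = cd − ad + ac,
  ∂bdf = df − bf + bd.
This gives a 12×6 integer matrix of rank 6; reducing to Smith normal form yields diagonal entries (1,1,1,1,1,1).

Computing H_k = (kernel of ∂_k) / (image of ∂_{k+1}):

  H_0: rank C_0 − rank ∂_1 = 6 − 5 = 1, and the invariant factors of ∂_1 are all 1, so H_0 = Z.
  H_1: rank ker ∂_1 − rank ∂_2 = (12 − 5) − 6 = 1, and the invariant factors of ∂_2 are all 1, so H_1 = Z.
  H_2: rank ker ∂_2 − rank ∂_3 = (6 − 6) − 0 = 0, and there is no ∂_3, so H_2 = 0.

(K is a triangulation of the cylinder S^1 x I.)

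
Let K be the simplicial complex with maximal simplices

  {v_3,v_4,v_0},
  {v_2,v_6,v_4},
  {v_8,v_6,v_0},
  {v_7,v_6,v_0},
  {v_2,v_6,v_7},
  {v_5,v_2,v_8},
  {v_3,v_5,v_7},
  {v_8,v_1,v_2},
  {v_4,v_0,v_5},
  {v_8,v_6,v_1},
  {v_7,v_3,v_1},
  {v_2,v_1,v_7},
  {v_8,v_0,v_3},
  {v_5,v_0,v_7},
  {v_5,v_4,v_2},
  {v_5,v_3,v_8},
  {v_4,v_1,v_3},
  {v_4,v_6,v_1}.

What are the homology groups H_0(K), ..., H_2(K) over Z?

H_0 = Z,  H_1 = Z × Z/2,  H_2 = 0.

Fix the vertex order v_0 < v_1 < v_2 < v_3 < v_4 < v_5 < v_6 < v_7 < v_8 and write every simplex with vertices in increasing order. Then dim K = 2 and the simplices of K are:

  0-simplices (9): [v_0], [v_1], [v_2], [v_3], [v_4], [v_5], [v_6], [v_7], [v_8]
  1-simplices (27): (27 of them)
  2-simplices (18): (18 of them)

Hence C_0 ≅ Z^9, C_1 ≅ Z^27, C_2 ≅ Z^18.

∂_1: C_1 → C_0 is given by ∂[p,q] = [q] − [p]. For instance
  ∂[v_4,v_5] = [v_5] − [v_4].
As a 9×27 matrix over Z this has rank 8, with invariant factors (1,1,1,1,1,1,1,1).

The boundary map ∂_2: C_2 → C_1 acts by ∂[p,q,r] = [q,r] − [p,r] + [p,q]. For instance
  ∂[v_1,v_4,v_6] = [v_4,v_6] − [v_1,v_6] + [v_1,v_4],
  ∂[v_0,v_4,v_5] = [v_4,v_5] − [v_0,v_5] + [v_0,v_4].
The resulting 27×18 matrix has rank 18, and its Smith normal form has invariant factors (1,1,1,1,1,1,1,1,1,1,1,1,1,1,1,1,1,2).

Reading off H_k = ker ∂_k / im ∂_{k+1}:

  H_0: rank C_0 − rank ∂_1 = 9 − 8 = 1, and the invariant factors of ∂_1 are all 1, so H_0 = Z.
  H_1: rank ker ∂_1 − rank ∂_2 = (27 − 8) − 18 = 1, and ∂_2 has invariant factor 2 > 1, so H_1 = Z × Z/2.
  H_2: rank ker ∂_2 − rank ∂_3 = (18 − 18) − 0 = 0, and there is no ∂_3, so H_2 = 0.

As a check, the Euler characteristic is 9 − 27 + 18 = 0, which agrees with 1 − 1 + 0 = 0.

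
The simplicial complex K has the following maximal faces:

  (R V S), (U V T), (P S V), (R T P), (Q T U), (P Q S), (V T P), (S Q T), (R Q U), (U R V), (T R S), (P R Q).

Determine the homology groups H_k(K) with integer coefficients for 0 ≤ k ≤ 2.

Take the total order P < Q < R < S < T < U < V on the vertex set. Then K (dimension 2) consists of the simplices:

  0-simplices (7): P, Q, R, S, T, U, V
  1-simplices (18): PQ, PR, PS, PT, PV, QR, QS, QT, QU, RS, RT, RU, RV, ST, SV, TU, TV, UV
  2-simplices (12): PQR, PQS, PRT, PSV, PTV, QRU, QST, QTU, RST, RSV, RUV, TUV

so the chain groups are C_0 ≅ Z^7, C_1 ≅ Z^18, C_2 ≅ Z^12.

The boundary map ∂_1: C_1 → C_0 sends each edge [p,q] (with p < q) to q − p.
This gives a 7×18 integer matrix of rank 6; reducing to Smith normal form yields diagonal entries (1,1,1,1,1,1).

Boundary ∂_2: C_2 → C_1 maps a triangle to the signed sum of its edges. For instance
  ∂PRT = RT − PT + PR,
  ∂RST = ST − RT + RS.
The 18×12 boundary matrix has rank 12 and Smith normal form diag(1,1,1,1,1,1,1,1,1,1,1,2).

Computing H_k = (kernel of ∂_k) / (image of ∂_{k+1}):

  H_0: rank C_0 − rank ∂_1 = 7 − 6 = 1, and the invariant factors of ∂_1 are all 1, so H_0 = Z.
  H_1: rank ker ∂_1 − rank ∂_2 = (18 − 6) − 12 = 0, and ∂_2 has invariant factor 2 > 1, so H_1 = Z/2.
  H_2: rank ker ∂_2 − rank ∂_3 = (12 − 12) − 0 = 0, and there is no ∂_3, so H_2 = 0.

As a check, the Euler characteristic is 7 − 18 + 12 = 1, which agrees with 1 − 0 + 0 = 1.

H_0 = Z,  H_1 = Z/2,  H_2 = 0.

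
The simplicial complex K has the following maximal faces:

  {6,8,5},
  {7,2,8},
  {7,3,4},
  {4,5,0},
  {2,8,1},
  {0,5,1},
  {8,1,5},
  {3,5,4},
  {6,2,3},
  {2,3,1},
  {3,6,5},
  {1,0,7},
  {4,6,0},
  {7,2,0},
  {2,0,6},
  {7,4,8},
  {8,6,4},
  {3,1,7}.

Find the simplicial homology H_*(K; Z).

H_0 ≅ Z,  H_1 ≅ Z ⊕ Z/2Z,  H_2 = 0.

Take the total order 0 < 1 < 2 < 3 < 4 < 5 < 6 < 7 < 8 on the vertex set. Then K (dimension 2) consists of the simplices:

  0-simplices (9): [0], [1], [2], [3], [4], [5], [6], [7], [8]
  1-simplices (27): (27 of them)
  2-simplices (18): [0,1,5], [0,1,7], [0,2,6], [0,2,7], [0,4,5], [0,4,6], [1,2,3], [1,2,8], [1,3,7], [1,5,8], [2,3,6], [2,7,8], [3,4,5], [3,4,7], [3,5,6], [4,6,8], [4,7,8], [5,6,8]

Hence C_0 ≅ Z^9, C_1 ≅ Z^27, C_2 ≅ Z^18.

∂_1: C_1 → C_0 maps an edge to its endpoints' difference, ∂[p,q] = q − p.
The 9×27 boundary matrix has rank 8 and Smith normal form diag(1,1,1,1,1,1,1,1).

The boundary map ∂_2: C_2 → C_1 maps a triangle to the signed sum of its edges. For instance
  ∂[0,2,7] = [2,7] − [0,7] + [0,2],
  ∂[1,5,8] = [5,8] − [1,8] + [1,5].
The 27×18 boundary matrix has rank 18 and Smith normal form diag(1,1,1,1,1,1,1,1,1,1,1,1,1,1,1,1,1,2).

From H_k ≅ ker(∂_k) / im(∂_{k+1}) we obtain:

  H_0: rank C_0 − rank ∂_1 = 9 − 8 = 1, and the invariant factors of ∂_1 are all 1, so H_0 = Z.
  H_1: rank ker ∂_1 − rank ∂_2 = (27 − 8) − 18 = 1, and ∂_2 has invariant factor 2 > 1, so H_1 = Z ⊕ Z/2Z.
  H_2: rank ker ∂_2 − rank ∂_3 = (18 − 18) − 0 = 0, and there is no ∂_3, so H_2 = 0.

(K is a triangulation of the Klein bottle.)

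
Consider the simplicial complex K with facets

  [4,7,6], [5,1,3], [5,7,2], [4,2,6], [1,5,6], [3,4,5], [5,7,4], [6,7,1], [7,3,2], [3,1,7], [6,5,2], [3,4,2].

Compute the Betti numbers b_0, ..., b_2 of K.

Fix the vertex order 1 < 2 < 3 < 4 < 5 < 6 < 7 and write every simplex with vertices in increasing order. Then dim K = 2 and the simplices of K are:

  0-simplices (7): [1], [2], [3], [4], [5], [6], [7]
  1-simplices (18): [1,3], [1,5], [1,6], [1,7], [2,3], [2,4], [2,5], [2,6], [2,7], [3,4], [3,5], [3,7], [4,5], [4,6], [4,7], [5,6], [5,7], [6,7]
  2-simplices (12): [1,3,5], [1,3,7], [1,5,6], [1,6,7], [2,3,4], [2,3,7], [2,4,6], [2,5,6], [2,5,7], [3,4,5], [4,5,7], [4,6,7]

so the chain groups are C_0 ≅ Z^7, C_1 ≅ Z^18, C_2 ≅ Z^12.

The boundary map ∂_1: C_1 → C_0 sends each edge [p,q] (with p < q) to q − p.
This gives a 7×18 integer matrix of rank 6; reducing to Smith normal form yields diagonal entries (1,1,1,1,1,1).

Boundary ∂_2: C_2 → C_1 sends each 2-simplex [p,q,r] to [q,r] − [p,r] + [p,q]. For instance
  ∂[2,5,7] = [5,7] − [2,7] + [2,5],
  ∂[1,6,7] = [6,7] − [1,7] + [1,6].
This gives a 18×12 integer matrix of rank 12; reducing to Smith normal form yields diagonal entries (1,1,1,1,1,1,1,1,1,1,1,2).

From H_k ≅ ker(∂_k) / im(∂_{k+1}) we obtain:

  H_0: rank C_0 − rank ∂_1 = 7 − 6 = 1, and the invariant factors of ∂_1 are all 1, so H_0 = Z.
  H_1: rank ker ∂_1 − rank ∂_2 = (18 − 6) − 12 = 0, and ∂_2 has invariant factor 2 > 1, so H_1 = Z/2.
  H_2: rank ker ∂_2 − rank ∂_3 = (12 − 12) − 0 = 0, and there is no ∂_3, so H_2 = 0.

As a check, the Euler characteristic is 7 − 18 + 12 = 1, which agrees with 1 − 0 + 0 = 1.
(K is a triangulation of the real projective plane RP^2.)

Hence the Betti numbers are b_0 = 1, b_1 = 0, b_2 = 0.

b_0 = 1, b_1 = 0, b_2 = 0.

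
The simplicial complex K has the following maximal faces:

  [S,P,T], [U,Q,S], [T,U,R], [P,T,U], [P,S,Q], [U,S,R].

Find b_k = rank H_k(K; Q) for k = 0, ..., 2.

Fix the vertex order P < Q < R < S < T < U and write every simplex with vertices in increasing order. Then dim K = 2 and the simplices of K are:

  0-simplices (6): P, Q, R, S, T, U
  1-simplices (12): PQ, PS, PT, PU, QS, QU, RS, RT, RU, ST, SU, TU
  2-simplices (6): PQS, PST, PTU, QSU, RSU, RTU

Hence C_0 ≅ Z^6, C_1 ≅ Z^12, C_2 ≅ Z^6.

The boundary map ∂_1: C_1 → C_0 sends each edge [p,q] (with p < q) to q − p.
As a 6×12 matrix over Z this has rank 5, with invariant factors (1,1,1,1,1).

∂_2: C_2 → C_1 acts by ∂[p,q,r] = [q,r] − [p,r] + [p,q]. For instance
  ∂PTU = TU − PU + PT,
  ∂RSU = SU − RU + RS.
This gives a 12×6 integer matrix of rank 6; reducing to Smith normal form yields diagonal entries (1,1,1,1,1,1).

Computing H_k = (kernel of ∂_k) / (image of ∂_{k+1}):

  H_0: rank C_0 − rank ∂_1 = 6 − 5 = 1, and the invariant factors of ∂_1 are all 1, so H_0 = Z.
  H_1: rank ker ∂_1 − rank ∂_2 = (12 − 5) − 6 = 1, and the invariant factors of ∂_2 are all 1, so H_1 = Z.
  H_2: rank ker ∂_2 − rank ∂_3 = (6 − 6) − 0 = 0, and there is no ∂_3, so H_2 = 0.

As a check, the Euler characteristic is 6 − 12 + 6 = 0, which agrees with 1 − 1 + 0 = 0.

Hence the Betti numbers are b_0 = 1, b_1 = 1, b_2 = 0.

b_0 = 1, b_1 = 1, b_2 = 0.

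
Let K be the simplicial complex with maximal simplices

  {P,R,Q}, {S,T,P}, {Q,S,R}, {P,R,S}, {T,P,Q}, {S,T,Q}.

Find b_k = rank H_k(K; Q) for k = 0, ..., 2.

Take the total order P < Q < R < S < T on the vertex set. Then K (dimension 2) consists of the simplices:

  0-simplices (5): P, Q, R, S, T
  1-simplices (9): PQ, PR, PS, PT, QR, QS, QT, RS, ST
  2-simplices (6): PQR, PQT, PRS, PST, QRS, QST

giving chain groups C_0 ≅ Z^5, C_1 ≅ Z^9, C_2 ≅ Z^6.

∂_1: C_1 → C_0 sends each edge [p,q] (with p < q) to q − p.
This gives a 5×9 integer matrix of rank 4; reducing to Smith normal form yields diagonal entries (1,1,1,1).

Boundary ∂_2: C_2 → C_1 sends each 2-simplex [p,q,r] to [q,r] − [p,r] + [p,q]. For instance
  ∂PQT = QT − PT + PQ,
  ∂PRS = RS − PS + PR.
This gives a 9×6 integer matrix of rank 5; reducing to Smith normal form yields diagonal entries (1,1,1,1,1).

Reading off H_k = ker ∂_k / im ∂_{k+1}:

  H_0: rank C_0 − rank ∂_1 = 5 − 4 = 1, and the invariant factors of ∂_1 are all 1, so H_0 ≅ Z.
  H_1: rank ker ∂_1 − rank ∂_2 = (9 − 4) − 5 = 0, and the invariant factors of ∂_2 are all 1, so H_1 ≅ 0.
  H_2: rank ker ∂_2 − rank ∂_3 = (6 − 5) − 0 = 1, and there is no ∂_3, so H_2 ≅ Z.

As a check, the Euler characteristic is 5 − 9 + 6 = 2, which agrees with 1 − 0 + 1 = 2.
(K is a triangulation of the 2-sphere S^2.)

Hence the Betti numbers are b_0 = 1, b_1 = 0, b_2 = 1.

b_0 = 1, b_1 = 0, b_2 = 1.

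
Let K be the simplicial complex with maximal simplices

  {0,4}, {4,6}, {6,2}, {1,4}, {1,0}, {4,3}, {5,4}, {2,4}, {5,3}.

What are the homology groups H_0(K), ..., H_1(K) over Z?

H_0 ≅ Z,  H_1 ≅ Z^3.

We work with the vertex ordering 0 < 1 < 2 < 3 < 4 < 5 < 6. The simplices of K, each written with vertices in increasing order, are:

  0-simplices (7): [0], [1], [2], [3], [4], [5], [6]
  1-simplices (9): [0,1], [0,4], [1,4], [2,4], [2,6], [3,4], [3,5], [4,5], [4,6]

so the chain groups are C_0 ≅ Z^7, C_1 ≅ Z^9.

The boundary map ∂_1: C_1 → C_0 sends each edge [p,q] (with p < q) to q − p. For instance
  ∂[1,4] = [4] − [1].
The resulting 7×9 matrix has rank 6, and its Smith normal form has invariant factors (1,1,1,1,1,1).

Computing H_k = (kernel of ∂_k) / (image of ∂_{k+1}):

  H_0: rank C_0 − rank ∂_1 = 7 − 6 = 1, and the invariant factors of ∂_1 are all 1, so H_0 = Z.
  H_1: rank ker ∂_1 − rank ∂_2 = (9 − 6) − 0 = 3, and there is no ∂_2, so H_1 = Z^3.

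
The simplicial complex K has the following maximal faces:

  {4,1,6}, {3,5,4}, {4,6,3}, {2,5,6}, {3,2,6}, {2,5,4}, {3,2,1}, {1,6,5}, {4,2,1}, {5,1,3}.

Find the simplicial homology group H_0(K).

We work with the vertex ordering 1 < 2 < 3 < 4 < 5 < 6. The simplices of K, each written with vertices in increasing order, are:

  0-simplices (6): [1], [2], [3], [4], [5], [6]
  1-simplices (15): [1,2], [1,3], [1,4], [1,5], [1,6], [2,3], [2,4], [2,5], [2,6], [3,4], [3,5], [3,6], [4,5], [4,6], [5,6]
  2-simplices (10): [1,2,3], [1,2,4], [1,3,5], [1,4,6], [1,5,6], [2,3,6], [2,4,5], [2,5,6], [3,4,5], [3,4,6]

giving chain groups C_0 ≅ Z^6, C_1 ≅ Z^15, C_2 ≅ Z^10.

∂_1: C_1 → C_0 sends each edge [p,q] (with p < q) to q − p.
This gives a 6×15 integer matrix of rank 5; reducing to Smith normal form yields diagonal entries (1,1,1,1,1).

∂_2: C_2 → C_1 sends each 2-simplex [p,q,r] to [q,r] − [p,r] + [p,q]. For instance
  ∂[2,3,6] = [3,6] − [2,6] + [2,3],
  ∂[1,3,5] = [3,5] − [1,5] + [1,3].
This gives a 15×10 integer matrix of rank 10; reducing to Smith normal form yields diagonal entries (1,1,1,1,1,1,1,1,1,2).

Computing H_k = (kernel of ∂_k) / (image of ∂_{k+1}):

  H_0: rank C_0 − rank ∂_1 = 6 − 5 = 1, and the invariant factors of ∂_1 are all 1, so H_0 ≅ Z.

H_0 = Z.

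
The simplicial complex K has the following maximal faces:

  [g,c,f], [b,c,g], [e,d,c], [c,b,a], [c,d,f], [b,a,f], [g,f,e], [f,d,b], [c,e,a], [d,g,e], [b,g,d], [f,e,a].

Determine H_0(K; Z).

Take the total order a < b < c < d < e < f < g on the vertex set. Then K (dimension 2) consists of the simplices:

  0-simplices (7): a, b, c, d, e, f, g
  1-simplices (18): ab, ac, ae, af, bc, bd, bf, bg, cd, ce, cf, cg, de, df, dg, ef, eg, fg
  2-simplices (12): abc, abf, ace, aef, bcg, bdf, bdg, cde, cdf, cfg, deg, efg

giving chain groups C_0 ≅ Z^7, C_1 ≅ Z^18, C_2 ≅ Z^12.

The boundary map ∂_1: C_1 → C_0 is given by ∂[p,q] = [q] − [p]. For instance
  ∂eg = g − e.
This gives a 7×18 integer matrix of rank 6; reducing to Smith normal form yields diagonal entries (1,1,1,1,1,1).

∂_2: C_2 → C_1 maps a triangle to the signed sum of its edges. For instance
  ∂cdf = df − cf + cd,
  ∂efg = fg − eg + ef.
As a 18×12 matrix over Z this has rank 12, with invariant factors (1,1,1,1,1,1,1,1,1,1,1,2).

From H_k ≅ ker(∂_k) / im(∂_{k+1}) we obtain:

  H_0: rank C_0 − rank ∂_1 = 7 − 6 = 1, and the invariant factors of ∂_1 are all 1, so H_0 ≅ Z.

H_0 ≅ Z.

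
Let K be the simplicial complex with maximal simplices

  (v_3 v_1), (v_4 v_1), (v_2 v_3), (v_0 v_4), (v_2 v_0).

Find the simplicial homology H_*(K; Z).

H_0 ≅ Z,  H_1 ≅ Z.

We work with the vertex ordering v_0 < v_1 < v_2 < v_3 < v_4. The simplices of K, each written with vertices in increasing order, are:

  0-simplices (5): [v_0], [v_1], [v_2], [v_3], [v_4]
  1-simplices (5): [v_0,v_2], [v_0,v_4], [v_1,v_3], [v_1,v_4], [v_2,v_3]

so the chain groups are C_0 ≅ Z^5, C_1 ≅ Z^5.

∂_1: C_1 → C_0 sends each edge [p,q] (with p < q) to q − p. For instance
  ∂[v_1,v_4] = [v_4] − [v_1].
As a 5×5 matrix over Z this has rank 4, with invariant factors (1,1,1,1).

Reading off H_k = ker ∂_k / im ∂_{k+1}:

  H_0: rank C_0 − rank ∂_1 = 5 − 4 = 1, and the invariant factors of ∂_1 are all 1, so H_0 ≅ Z.
  H_1: rank ker ∂_1 − rank ∂_2 = (5 − 4) − 0 = 1, and there is no ∂_2, so H_1 ≅ Z.

As a check, the Euler characteristic is 5 − 5 = 0, which agrees with 1 − 1 = 0.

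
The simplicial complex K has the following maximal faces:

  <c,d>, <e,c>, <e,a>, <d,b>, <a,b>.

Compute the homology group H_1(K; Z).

Order the vertices as a < b < c < d < e. Listing each simplex with vertices in this order, K has dimension 1 with simplices:

  0-simplices (5): a, b, c, d, e
  1-simplices (5): ab, ae, bd, cd, ce

so the chain groups are C_0 ≅ Z^5, C_1 ≅ Z^5.

∂_1: C_1 → C_0 is given by ∂[p,q] = [q] − [p]. For instance
  ∂bd = d − b.
The resulting 5×5 matrix has rank 4, and its Smith normal form has invariant factors (1,1,1,1).

Computing H_k = (kernel of ∂_k) / (image of ∂_{k+1}):

  H_1: rank ker ∂_1 − rank ∂_2 = (5 − 4) − 0 = 1, and there is no ∂_2, so H_1 ≅ Z.

(K is a triangulation of the circle S^1.)

H_1 ≅ Z.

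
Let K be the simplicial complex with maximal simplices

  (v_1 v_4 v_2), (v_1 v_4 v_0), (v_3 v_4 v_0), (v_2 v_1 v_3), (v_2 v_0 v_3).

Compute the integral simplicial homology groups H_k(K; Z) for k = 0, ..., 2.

H_0 ≅ Z,  H_1 ≅ Z,  H_2 = 0.

Fix the vertex order v_0 < v_1 < v_2 < v_3 < v_4 and write every simplex with vertices in increasing order. Then dim K = 2 and the simplices of K are:

  0-simplices (5): [v_0], [v_1], [v_2], [v_3], [v_4]
  1-simplices (10): [v_0,v_1], [v_0,v_2], [v_0,v_3], [v_0,v_4], [v_1,v_2], [v_1,v_3], [v_1,v_4], [v_2,v_3], [v_2,v_4], [v_3,v_4]
  2-simplices (5): [v_0,v_1,v_4], [v_0,v_2,v_3], [v_0,v_3,v_4], [v_1,v_2,v_3], [v_1,v_2,v_4]

so the chain groups are C_0 ≅ Z^5, C_1 ≅ Z^10, C_2 ≅ Z^5.

∂_1: C_1 → C_0 maps an edge to its endpoints' difference, ∂[p,q] = q − p.
The resulting 5×10 matrix has rank 4, and its Smith normal form has invariant factors (1,1,1,1).

Boundary ∂_2: C_2 → C_1 acts by ∂[p,q,r] = [q,r] − [p,r] + [p,q]. For instance
  ∂[v_0,v_3,v_4] = [v_3,v_4] − [v_0,v_4] + [v_0,v_3],
  ∂[v_0,v_1,v_4] = [v_1,v_4] − [v_0,v_4] + [v_0,v_1].
This gives a 10×5 integer matrix of rank 5; reducing to Smith normal form yields diagonal entries (1,1,1,1,1).

Reading off H_k = ker ∂_k / im ∂_{k+1}:

  H_0: rank C_0 − rank ∂_1 = 5 − 4 = 1, and the invariant factors of ∂_1 are all 1, so H_0 ≅ Z.
  H_1: rank ker ∂_1 − rank ∂_2 = (10 − 4) − 5 = 1, and the invariant factors of ∂_2 are all 1, so H_1 ≅ Z.
  H_2: rank ker ∂_2 − rank ∂_3 = (5 − 5) − 0 = 0, and there is no ∂_3, so H_2 ≅ 0.

As a check, the Euler characteristic is 5 − 10 + 5 = 0, which agrees with 1 − 1 + 0 = 0.
(K is a triangulation of the Möbius band.)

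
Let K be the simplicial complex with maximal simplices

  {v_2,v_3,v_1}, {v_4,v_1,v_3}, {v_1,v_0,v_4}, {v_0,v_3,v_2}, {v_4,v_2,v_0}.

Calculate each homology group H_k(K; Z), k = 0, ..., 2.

H_0 ≅ Z,  H_1 ≅ Z,  H_2 = 0.

Order the vertices as v_0 < v_1 < v_2 < v_3 < v_4. Listing each simplex with vertices in this order, K has dimension 2 with simplices:

  0-simplices (5): [v_0], [v_1], [v_2], [v_3], [v_4]
  1-simplices (10): [v_0,v_1], [v_0,v_2], [v_0,v_3], [v_0,v_4], [v_1,v_2], [v_1,v_3], [v_1,v_4], [v_2,v_3], [v_2,v_4], [v_3,v_4]
  2-simplices (5): [v_0,v_1,v_4], [v_0,v_2,v_3], [v_0,v_2,v_4], [v_1,v_2,v_3], [v_1,v_3,v_4]

so the chain groups are C_0 ≅ Z^5, C_1 ≅ Z^10, C_2 ≅ Z^5.

Boundary ∂_1: C_1 → C_0 sends each edge [p,q] (with p < q) to q − p.
This gives a 5×10 integer matrix of rank 4; reducing to Smith normal form yields diagonal entries (1,1,1,1).

Boundary ∂_2: C_2 → C_1 sends each 2-simplex [p,q,r] to [q,r] − [p,r] + [p,q]. For instance
  ∂[v_0,v_1,v_4] = [v_1,v_4] − [v_0,v_4] + [v_0,v_1],
  ∂[v_0,v_2,v_4] = [v_2,v_4] − [v_0,v_4] + [v_0,v_2].
As a 10×5 matrix over Z this has rank 5, with invariant factors (1,1,1,1,1).

Reading off H_k = ker ∂_k / im ∂_{k+1}:

  H_0: rank C_0 − rank ∂_1 = 5 − 4 = 1, and the invariant factors of ∂_1 are all 1, so H_0 ≅ Z.
  H_1: rank ker ∂_1 − rank ∂_2 = (10 − 4) − 5 = 1, and the invariant factors of ∂_2 are all 1, so H_1 ≅ Z.
  H_2: rank ker ∂_2 − rank ∂_3 = (5 − 5) − 0 = 0, and there is no ∂_3, so H_2 ≅ 0.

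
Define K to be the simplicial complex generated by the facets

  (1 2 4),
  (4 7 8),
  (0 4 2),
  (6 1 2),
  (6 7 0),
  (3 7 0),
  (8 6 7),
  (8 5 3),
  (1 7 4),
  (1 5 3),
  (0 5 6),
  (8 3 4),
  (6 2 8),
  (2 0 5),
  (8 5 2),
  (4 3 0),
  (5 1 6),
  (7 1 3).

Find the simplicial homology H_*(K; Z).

Fix the vertex order 0 < 1 < 2 < 3 < 4 < 5 < 6 < 7 < 8 and write every simplex with vertices in increasing order. Then dim K = 2 and the simplices of K are:

  0-simplices (9): [0], [1], [2], [3], [4], [5], [6], [7], [8]
  1-simplices (27): (27 of them)
  2-simplices (18): [0,2,4], [0,2,5], [0,3,4], [0,3,7], [0,5,6], [0,6,7], [1,2,4], [1,2,6], [1,3,5], [1,3,7], [1,4,7], [1,5,6], [2,5,8], [2,6,8], [3,4,8], [3,5,8], [4,7,8], [6,7,8]

giving chain groups C_0 ≅ Z^9, C_1 ≅ Z^27, C_2 ≅ Z^18.

The boundary map ∂_1: C_1 → C_0 sends each edge [p,q] (with p < q) to q − p.
As a 9×27 matrix over Z this has rank 8, with invariant factors (1,1,1,1,1,1,1,1).

The boundary map ∂_2: C_2 → C_1 maps a triangle to the signed sum of its edges. For instance
  ∂[3,4,8] = [4,8] − [3,8] + [3,4],
  ∂[1,2,6] = [2,6] − [1,6] + [1,2].
As a 27×18 matrix over Z this has rank 18, with invariant factors (1,1,1,1,1,1,1,1,1,1,1,1,1,1,1,1,1,2).

From H_k ≅ ker(∂_k) / im(∂_{k+1}) we obtain:

  H_0: rank C_0 − rank ∂_1 = 9 − 8 = 1, and the invariant factors of ∂_1 are all 1, so H_0 = Z.
  H_1: rank ker ∂_1 − rank ∂_2 = (27 − 8) − 18 = 1, and ∂_2 has invariant factor 2 > 1, so H_1 = Z ⊕ Z/2.
  H_2: rank ker ∂_2 − rank ∂_3 = (18 − 18) − 0 = 0, and there is no ∂_3, so H_2 = 0.

H_0 ≅ Z,  H_1 ≅ Z ⊕ Z/2,  H_2 = 0.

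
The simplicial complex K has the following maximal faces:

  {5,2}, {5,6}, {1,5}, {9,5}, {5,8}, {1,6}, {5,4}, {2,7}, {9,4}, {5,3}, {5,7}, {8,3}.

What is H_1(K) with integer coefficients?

K has 9 vertices, 12 edges.
rank ∂_1 = 8, rank ∂_2 = 0 ⇒ b_1 = 12 − 8 − 0 = 4. So H_1 = Z^4.

H_1 ≅ Z^4.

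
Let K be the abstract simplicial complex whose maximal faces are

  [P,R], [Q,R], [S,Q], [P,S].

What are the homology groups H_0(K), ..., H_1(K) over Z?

Order the vertices as P < Q < R < S. Listing each simplex with vertices in this order, K has dimension 1 with simplices:

  0-simplices (4): P, Q, R, S
  1-simplices (4): PR, PS, QR, QS

Hence C_0 ≅ Z^4, C_1 ≅ Z^4.

∂_1: C_1 → C_0 sends each edge [p,q] (with p < q) to q − p.
As a 4×4 matrix over Z this has rank 3, with invariant factors (1,1,1).

Reading off H_k = ker ∂_k / im ∂_{k+1}:

  H_0: rank C_0 − rank ∂_1 = 4 − 3 = 1, and the invariant factors of ∂_1 are all 1, so H_0 ≅ Z.
  H_1: rank ker ∂_1 − rank ∂_2 = (4 − 3) − 0 = 1, and there is no ∂_2, so H_1 ≅ Z.

As a check, the Euler characteristic is 4 − 4 = 0, which agrees with 1 − 1 = 0.

H_0 = Z,  H_1 = Z.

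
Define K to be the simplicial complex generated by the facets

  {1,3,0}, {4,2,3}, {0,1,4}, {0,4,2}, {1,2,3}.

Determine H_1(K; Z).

Fix the vertex order 0 < 1 < 2 < 3 < 4 and write every simplex with vertices in increasing order. Then dim K = 2 and the simplices of K are:

  0-simplices (5): [0], [1], [2], [3], [4]
  1-simplices (10): [0,1], [0,2], [0,3], [0,4], [1,2], [1,3], [1,4], [2,3], [2,4], [3,4]
  2-simplices (5): [0,1,3], [0,1,4], [0,2,4], [1,2,3], [2,3,4]

giving chain groups C_0 ≅ Z^5, C_1 ≅ Z^10, C_2 ≅ Z^5.

∂_1: C_1 → C_0 sends each edge [p,q] (with p < q) to q − p. For instance
  ∂[2,4] = [4] − [2].
As a 5×10 matrix over Z this has rank 4, with invariant factors (1,1,1,1).

∂_2: C_2 → C_1 sends each 2-simplex [p,q,r] to [q,r] − [p,r] + [p,q]. For instance
  ∂[1,2,3] = [2,3] − [1,3] + [1,2],
  ∂[0,2,4] = [2,4] − [0,4] + [0,2].
This gives a 10×5 integer matrix of rank 5; reducing to Smith normal form yields diagonal entries (1,1,1,1,1).

Reading off H_k = ker ∂_k / im ∂_{k+1}:

  H_1: rank ker ∂_1 − rank ∂_2 = (10 − 4) − 5 = 1, and the invariant factors of ∂_2 are all 1, so H_1 = Z.

H_1 = Z.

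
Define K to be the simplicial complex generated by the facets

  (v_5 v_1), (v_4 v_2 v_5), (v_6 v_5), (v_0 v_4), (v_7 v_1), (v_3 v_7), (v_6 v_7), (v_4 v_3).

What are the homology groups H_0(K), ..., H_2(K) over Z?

H_0 = Z,  H_1 = Z^2,  H_2 = 0.

Order the vertices as v_0 < v_1 < v_2 < v_3 < v_4 < v_5 < v_6 < v_7. Listing each simplex with vertices in this order, K has dimension 2 with simplices:

  0-simplices (8): [v_0], [v_1], [v_2], [v_3], [v_4], [v_5], [v_6], [v_7]
  1-simplices (10): [v_0,v_4], [v_1,v_5], [v_1,v_7], [v_2,v_4], [v_2,v_5], [v_3,v_4], [v_3,v_7], [v_4,v_5], [v_5,v_6], [v_6,v_7]
  2-simplices (1): [v_2,v_4,v_5]

giving chain groups C_0 ≅ Z^8, C_1 ≅ Z^10, C_2 ≅ Z^1.

The boundary map ∂_1: C_1 → C_0 is given by ∂[p,q] = [q] − [p]. For instance
  ∂[v_5,v_6] = [v_6] − [v_5].
The 8×10 boundary matrix has rank 7 and Smith normal form diag(1,1,1,1,1,1,1).

Boundary ∂_2: C_2 → C_1 maps a triangle to the signed sum of its edges. For instance
  ∂[v_2,v_4,v_5] = [v_4,v_5] − [v_2,v_5] + [v_2,v_4].
The 10×1 boundary matrix has rank 1 and Smith normal form diag(1).

Now H_k = ker ∂_k / im ∂_{k+1}, so:

  H_0: rank C_0 − rank ∂_1 = 8 − 7 = 1, and the invariant factors of ∂_1 are all 1, so H_0 ≅ Z.
  H_1: rank ker ∂_1 − rank ∂_2 = (10 − 7) − 1 = 2, and the invariant factors of ∂_2 are all 1, so H_1 ≅ Z^2.
  H_2: rank ker ∂_2 − rank ∂_3 = (1 − 1) − 0 = 0, and there is no ∂_3, so H_2 ≅ 0.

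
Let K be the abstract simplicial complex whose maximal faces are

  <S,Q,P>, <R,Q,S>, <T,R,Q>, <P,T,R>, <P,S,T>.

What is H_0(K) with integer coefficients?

We work with the vertex ordering P < Q < R < S < T. The simplices of K, each written with vertices in increasing order, are:

  0-simplices (5): P, Q, R, S, T
  1-simplices (10): PQ, PR, PS, PT, QR, QS, QT, RS, RT, ST
  2-simplices (5): PQS, PRT, PST, QRS, QRT

Hence C_0 ≅ Z^5, C_1 ≅ Z^10, C_2 ≅ Z^5.

The boundary map ∂_1: C_1 → C_0 is given by ∂[p,q] = [q] − [p]. For instance
  ∂PR = R − P.
This gives a 5×10 integer matrix of rank 4; reducing to Smith normal form yields diagonal entries (1,1,1,1).

Boundary ∂_2: C_2 → C_1 acts by ∂[p,q,r] = [q,r] − [p,r] + [p,q]. For instance
  ∂PRT = RT − PT + PR,
  ∂PQS = QS − PS + PQ.
As a 10×5 matrix over Z this has rank 5, with invariant factors (1,1,1,1,1).

Computing H_k = (kernel of ∂_k) / (image of ∂_{k+1}):

  H_0: rank C_0 − rank ∂_1 = 5 − 4 = 1, and the invariant factors of ∂_1 are all 1, so H_0 = Z.

H_0 ≅ Z.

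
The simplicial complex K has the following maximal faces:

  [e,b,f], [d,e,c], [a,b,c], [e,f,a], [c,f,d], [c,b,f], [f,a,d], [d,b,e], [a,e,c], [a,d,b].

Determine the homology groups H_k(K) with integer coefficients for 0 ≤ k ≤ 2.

We work with the vertex ordering a < b < c < d < e < f. The simplices of K, each written with vertices in increasing order, are:

  0-simplices (6): a, b, c, d, e, f
  1-simplices (15): ab, ac, ad, ae, af, bc, bd, be, bf, cd, ce, cf, de, df, ef
  2-simplices (10): abc, abd, ace, adf, aef, bcf, bde, bef, cde, cdf

giving chain groups C_0 ≅ Z^6, C_1 ≅ Z^15, C_2 ≅ Z^10.

The boundary map ∂_1: C_1 → C_0 is given by ∂[p,q] = [q] − [p].
The resulting 6×15 matrix has rank 5, and its Smith normal form has invariant factors (1,1,1,1,1).

The boundary map ∂_2: C_2 → C_1 maps a triangle to the signed sum of its edges. For instance
  ∂ace = ce − ae + ac,
  ∂bef = ef − bf + be.
The 15×10 boundary matrix has rank 10 and Smith normal form diag(1,1,1,1,1,1,1,1,1,2).

From H_k ≅ ker(∂_k) / im(∂_{k+1}) we obtain:

  H_0: rank C_0 − rank ∂_1 = 6 − 5 = 1, and the invariant factors of ∂_1 are all 1, so H_0 = Z.
  H_1: rank ker ∂_1 − rank ∂_2 = (15 − 5) − 10 = 0, and ∂_2 has invariant factor 2 > 1, so H_1 = Z/2Z.
  H_2: rank ker ∂_2 − rank ∂_3 = (10 − 10) − 0 = 0, and there is no ∂_3, so H_2 = 0.

As a check, the Euler characteristic is 6 − 15 + 10 = 1, which agrees with 1 − 0 + 0 = 1.

H_0 ≅ Z,  H_1 ≅ Z/2Z,  H_2 = 0.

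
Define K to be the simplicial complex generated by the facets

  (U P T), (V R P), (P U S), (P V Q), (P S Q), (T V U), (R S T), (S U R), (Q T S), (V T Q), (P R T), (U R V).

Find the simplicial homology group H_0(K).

Fix the vertex order P < Q < R < S < T < U < V and write every simplex with vertices in increasing order. Then dim K = 2 and the simplices of K are:

  0-simplices (7): P, Q, R, S, T, U, V
  1-simplices (18): PQ, PR, PS, PT, PU, PV, QS, QT, QV, RS, RT, RU, RV, ST, SU, TU, TV, UV
  2-simplices (12): PQS, PQV, PRT, PRV, PSU, PTU, QST, QTV, RST, RSU, RUV, TUV

Hence C_0 ≅ Z^7, C_1 ≅ Z^18, C_2 ≅ Z^12.

Boundary ∂_1: C_1 → C_0 is given by ∂[p,q] = [q] − [p].
This gives a 7×18 integer matrix of rank 6; reducing to Smith normal form yields diagonal entries (1,1,1,1,1,1).

Boundary ∂_2: C_2 → C_1 acts by ∂[p,q,r] = [q,r] − [p,r] + [p,q]. For instance
  ∂RSU = SU − RU + RS,
  ∂PQV = QV − PV + PQ.
This gives a 18×12 integer matrix of rank 12; reducing to Smith normal form yields diagonal entries (1,1,1,1,1,1,1,1,1,1,1,2).

Computing H_k = (kernel of ∂_k) / (image of ∂_{k+1}):

  H_0: rank C_0 − rank ∂_1 = 7 − 6 = 1, and the invariant factors of ∂_1 are all 1, so H_0 ≅ Z.

(K is a triangulation of the real projective plane RP^2.)

H_0 ≅ Z.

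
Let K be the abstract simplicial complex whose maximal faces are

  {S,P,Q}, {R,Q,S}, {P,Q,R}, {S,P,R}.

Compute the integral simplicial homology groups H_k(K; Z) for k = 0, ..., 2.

H_0 ≅ Z,  H_1 = 0,  H_2 ≅ Z.

We work with the vertex ordering P < Q < R < S. The simplices of K, each written with vertices in increasing order, are:

  0-simplices (4): P, Q, R, S
  1-simplices (6): PQ, PR, PS, QR, QS, RS
  2-simplices (4): PQR, PQS, PRS, QRS

Hence C_0 ≅ Z^4, C_1 ≅ Z^6, C_2 ≅ Z^4.

The boundary map ∂_1: C_1 → C_0 is given by ∂[p,q] = [q] − [p].
The 4×6 boundary matrix has rank 3 and Smith normal form diag(1,1,1).

∂_2: C_2 → C_1 sends each 2-simplex [p,q,r] to [q,r] − [p,r] + [p,q]. For instance
  ∂PRS = RS − PS + PR,
  ∂QRS = RS − QS + QR.
The resulting 6×4 matrix has rank 3, and its Smith normal form has invariant factors (1,1,1).

Now H_k = ker ∂_k / im ∂_{k+1}, so:

  H_0: rank C_0 − rank ∂_1 = 4 − 3 = 1, and the invariant factors of ∂_1 are all 1, so H_0 = Z.
  H_1: rank ker ∂_1 − rank ∂_2 = (6 − 3) − 3 = 0, and the invariant factors of ∂_2 are all 1, so H_1 = 0.
  H_2: rank ker ∂_2 − rank ∂_3 = (4 − 3) − 0 = 1, and there is no ∂_3, so H_2 = Z.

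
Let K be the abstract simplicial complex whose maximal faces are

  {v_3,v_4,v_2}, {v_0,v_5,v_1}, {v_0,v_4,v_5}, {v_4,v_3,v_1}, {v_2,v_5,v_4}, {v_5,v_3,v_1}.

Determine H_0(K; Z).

Order the vertices as v_0 < v_1 < v_2 < v_3 < v_4 < v_5. Listing each simplex with vertices in this order, K has dimension 2 with simplices:

  0-simplices (6): [v_0], [v_1], [v_2], [v_3], [v_4], [v_5]
  1-simplices (12): [v_0,v_1], [v_0,v_4], [v_0,v_5], [v_1,v_3], [v_1,v_4], [v_1,v_5], [v_2,v_3], [v_2,v_4], [v_2,v_5], [v_3,v_4], [v_3,v_5], [v_4,v_5]
  2-simplices (6): [v_0,v_1,v_5], [v_0,v_4,v_5], [v_1,v_3,v_4], [v_1,v_3,v_5], [v_2,v_3,v_4], [v_2,v_4,v_5]

so the chain groups are C_0 ≅ Z^6, C_1 ≅ Z^12, C_2 ≅ Z^6.

The boundary map ∂_1: C_1 → C_0 maps an edge to its endpoints' difference, ∂[p,q] = q − p.
The resulting 6×12 matrix has rank 5, and its Smith normal form has invariant factors (1,1,1,1,1).

The boundary map ∂_2: C_2 → C_1 sends each 2-simplex [p,q,r] to [q,r] − [p,r] + [p,q]. For instance
  ∂[v_2,v_3,v_4] = [v_3,v_4] − [v_2,v_4] + [v_2,v_3],
  ∂[v_0,v_1,v_5] = [v_1,v_5] − [v_0,v_5] + [v_0,v_1].
The resulting 12×6 matrix has rank 6, and its Smith normal form has invariant factors (1,1,1,1,1,1).

Computing H_k = (kernel of ∂_k) / (image of ∂_{k+1}):

  H_0: rank C_0 − rank ∂_1 = 6 − 5 = 1, and the invariant factors of ∂_1 are all 1, so H_0 = Z.

H_0 = Z.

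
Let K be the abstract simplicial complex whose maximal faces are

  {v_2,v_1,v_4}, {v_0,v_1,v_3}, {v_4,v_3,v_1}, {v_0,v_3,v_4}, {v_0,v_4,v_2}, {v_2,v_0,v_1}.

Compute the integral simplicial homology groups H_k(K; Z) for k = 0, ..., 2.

H_0 = Z,  H_1 = 0,  H_2 = Z.

Order the vertices as v_0 < v_1 < v_2 < v_3 < v_4. Listing each simplex with vertices in this order, K has dimension 2 with simplices:

  0-simplices (5): [v_0], [v_1], [v_2], [v_3], [v_4]
  1-simplices (9): [v_0,v_1], [v_0,v_2], [v_0,v_3], [v_0,v_4], [v_1,v_2], [v_1,v_3], [v_1,v_4], [v_2,v_4], [v_3,v_4]
  2-simplices (6): [v_0,v_1,v_2], [v_0,v_1,v_3], [v_0,v_2,v_4], [v_0,v_3,v_4], [v_1,v_2,v_4], [v_1,v_3,v_4]

giving chain groups C_0 ≅ Z^5, C_1 ≅ Z^9, C_2 ≅ Z^6.

Boundary ∂_1: C_1 → C_0 sends each edge [p,q] (with p < q) to q − p. For instance
  ∂[v_1,v_2] = [v_2] − [v_1].
The resulting 5×9 matrix has rank 4, and its Smith normal form has invariant factors (1,1,1,1).

Boundary ∂_2: C_2 → C_1 maps a triangle to the signed sum of its edges. For instance
  ∂[v_0,v_1,v_3] = [v_1,v_3] − [v_0,v_3] + [v_0,v_1],
  ∂[v_0,v_1,v_2] = [v_1,v_2] − [v_0,v_2] + [v_0,v_1].
The resulting 9×6 matrix has rank 5, and its Smith normal form has invariant factors (1,1,1,1,1).

From H_k ≅ ker(∂_k) / im(∂_{k+1}) we obtain:

  H_0: rank C_0 − rank ∂_1 = 5 − 4 = 1, and the invariant factors of ∂_1 are all 1, so H_0 ≅ Z.
  H_1: rank ker ∂_1 − rank ∂_2 = (9 − 4) − 5 = 0, and the invariant factors of ∂_2 are all 1, so H_1 ≅ 0.
  H_2: rank ker ∂_2 − rank ∂_3 = (6 − 5) − 0 = 1, and there is no ∂_3, so H_2 ≅ Z.

As a check, the Euler characteristic is 5 − 9 + 6 = 2, which agrees with 1 − 0 + 1 = 2.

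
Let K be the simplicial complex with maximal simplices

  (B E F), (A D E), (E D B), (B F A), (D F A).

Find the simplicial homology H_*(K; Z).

We work with the vertex ordering A < B < D < E < F. The simplices of K, each written with vertices in increasing order, are:

  0-simplices (5): A, B, D, E, F
  1-simplices (10): AB, AD, AE, AF, BD, BE, BF, DE, DF, EF
  2-simplices (5): ABF, ADE, ADF, BDE, BEF

so the chain groups are C_0 ≅ Z^5, C_1 ≅ Z^10, C_2 ≅ Z^5.

The boundary map ∂_1: C_1 → C_0 is given by ∂[p,q] = [q] − [p]. For instance
  ∂BE = E − B.
This gives a 5×10 integer matrix of rank 4; reducing to Smith normal form yields diagonal entries (1,1,1,1).

The boundary map ∂_2: C_2 → C_1 maps a triangle to the signed sum of its edges. For instance
  ∂BEF = EF − BF + BE,
  ∂ADE = DE − AE + AD.
The 10×5 boundary matrix has rank 5 and Smith normal form diag(1,1,1,1,1).

Computing H_k = (kernel of ∂_k) / (image of ∂_{k+1}):

  H_0: rank C_0 − rank ∂_1 = 5 − 4 = 1, and the invariant factors of ∂_1 are all 1, so H_0 ≅ Z.
  H_1: rank ker ∂_1 − rank ∂_2 = (10 − 4) − 5 = 1, and the invariant factors of ∂_2 are all 1, so H_1 ≅ Z.
  H_2: rank ker ∂_2 − rank ∂_3 = (5 − 5) − 0 = 0, and there is no ∂_3, so H_2 ≅ 0.

As a check, the Euler characteristic is 5 − 10 + 5 = 0, which agrees with 1 − 1 + 0 = 0.
(K is a triangulation of the Möbius band.)

H_0 = Z,  H_1 = Z,  H_2 = 0.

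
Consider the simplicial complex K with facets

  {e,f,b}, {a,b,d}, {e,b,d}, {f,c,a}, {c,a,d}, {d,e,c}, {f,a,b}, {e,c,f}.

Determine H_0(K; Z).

Order the vertices as a < b < c < d < e < f. Listing each simplex with vertices in this order, K has dimension 2 with simplices:

  0-simplices (6): a, b, c, d, e, f
  1-simplices (12): ab, ac, ad, af, bd, be, bf, cd, ce, cf, de, ef
  2-simplices (8): abd, abf, acd, acf, bde, bef, cde, cef

giving chain groups C_0 ≅ Z^6, C_1 ≅ Z^12, C_2 ≅ Z^8.

Boundary ∂_1: C_1 → C_0 sends each edge [p,q] (with p < q) to q − p. For instance
  ∂ef = f − e.
The resulting 6×12 matrix has rank 5, and its Smith normal form has invariant factors (1,1,1,1,1).

The boundary map ∂_2: C_2 → C_1 maps a triangle to the signed sum of its edges. For instance
  ∂abd = bd − ad + ab,
  ∂cde = de − ce + cd.
As a 12×8 matrix over Z this has rank 7, with invariant factors (1,1,1,1,1,1,1).

Computing H_k = (kernel of ∂_k) / (image of ∂_{k+1}):

  H_0: rank C_0 − rank ∂_1 = 6 − 5 = 1, and the invariant factors of ∂_1 are all 1, so H_0 ≅ Z.

(K is a triangulation of the 2-sphere S^2.)

H_0 ≅ Z.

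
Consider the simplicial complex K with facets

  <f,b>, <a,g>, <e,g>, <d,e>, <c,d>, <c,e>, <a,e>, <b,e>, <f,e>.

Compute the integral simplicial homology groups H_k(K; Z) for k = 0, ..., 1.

We work with the vertex ordering a < b < c < d < e < f < g. The simplices of K, each written with vertices in increasing order, are:

  0-simplices (7): a, b, c, d, e, f, g
  1-simplices (9): ae, ag, be, bf, cd, ce, de, ef, eg

so the chain groups are C_0 ≅ Z^7, C_1 ≅ Z^9.

Boundary ∂_1: C_1 → C_0 is given by ∂[p,q] = [q] − [p]. For instance
  ∂ce = e − c.
The resulting 7×9 matrix has rank 6, and its Smith normal form has invariant factors (1,1,1,1,1,1).

Now H_k = ker ∂_k / im ∂_{k+1}, so:

  H_0: rank C_0 − rank ∂_1 = 7 − 6 = 1, and the invariant factors of ∂_1 are all 1, so H_0 ≅ Z.
  H_1: rank ker ∂_1 − rank ∂_2 = (9 − 6) − 0 = 3, and there is no ∂_2, so H_1 ≅ Z^3.

H_0 = Z,  H_1 = Z^3.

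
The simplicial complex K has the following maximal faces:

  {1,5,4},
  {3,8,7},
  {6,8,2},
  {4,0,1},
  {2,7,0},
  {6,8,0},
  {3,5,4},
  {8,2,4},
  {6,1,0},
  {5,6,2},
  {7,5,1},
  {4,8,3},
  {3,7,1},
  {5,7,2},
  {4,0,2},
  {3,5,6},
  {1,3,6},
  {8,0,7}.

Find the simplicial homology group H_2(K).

Fix the vertex order 0 < 1 < 2 < 3 < 4 < 5 < 6 < 7 < 8 and write every simplex with vertices in increasing order. Then dim K = 2 and the simplices of K are:

  0-simplices (9): [0], [1], [2], [3], [4], [5], [6], [7], [8]
  1-simplices (27): (27 of them)
  2-simplices (18): [0,1,4], [0,1,6], [0,2,4], [0,2,7], [0,6,8], [0,7,8], [1,3,6], [1,3,7], [1,4,5], [1,5,7], [2,4,8], [2,5,6], [2,5,7], [2,6,8], [3,4,5], [3,4,8], [3,5,6], [3,7,8]

so the chain groups are C_0 ≅ Z^9, C_1 ≅ Z^27, C_2 ≅ Z^18.

The boundary map ∂_1: C_1 → C_0 maps an edge to its endpoints' difference, ∂[p,q] = q − p.
This gives a 9×27 integer matrix of rank 8; reducing to Smith normal form yields diagonal entries (1,1,1,1,1,1,1,1).

Boundary ∂_2: C_2 → C_1 acts by ∂[p,q,r] = [q,r] − [p,r] + [p,q]. For instance
  ∂[2,5,6] = [5,6] − [2,6] + [2,5],
  ∂[0,2,7] = [2,7] − [0,7] + [0,2].
This gives a 27×18 integer matrix of rank 18; reducing to Smith normal form yields diagonal entries (1,1,1,1,1,1,1,1,1,1,1,1,1,1,1,1,1,2).

From H_k ≅ ker(∂_k) / im(∂_{k+1}) we obtain:

  H_2: rank ker ∂_2 − rank ∂_3 = (18 − 18) − 0 = 0, and there is no ∂_3, so H_2 ≅ 0.

H_2 ≅ 0.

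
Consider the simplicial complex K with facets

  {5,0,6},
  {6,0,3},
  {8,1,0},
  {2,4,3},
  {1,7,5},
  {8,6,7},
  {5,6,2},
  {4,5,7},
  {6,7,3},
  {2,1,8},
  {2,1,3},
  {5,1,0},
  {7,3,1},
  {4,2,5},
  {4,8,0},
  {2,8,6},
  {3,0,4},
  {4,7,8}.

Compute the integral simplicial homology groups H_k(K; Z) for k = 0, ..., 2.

H_0 ≅ Z,  H_1 ≅ Z^2,  H_2 ≅ Z.

Fix the vertex order 0 < 1 < 2 < 3 < 4 < 5 < 6 < 7 < 8 and write every simplex with vertices in increasing order. Then dim K = 2 and the simplices of K are:

  0-simplices (9): [0], [1], [2], [3], [4], [5], [6], [7], [8]
  1-simplices (27): (27 of them)
  2-simplices (18): [0,1,5], [0,1,8], [0,3,4], [0,3,6], [0,4,8], [0,5,6], [1,2,3], [1,2,8], [1,3,7], [1,5,7], [2,3,4], [2,4,5], [2,5,6], [2,6,8], [3,6,7], [4,5,7], [4,7,8], [6,7,8]

Hence C_0 ≅ Z^9, C_1 ≅ Z^27, C_2 ≅ Z^18.

Boundary ∂_1: C_1 → C_0 sends each edge [p,q] (with p < q) to q − p. For instance
  ∂[2,5] = [5] − [2].
The 9×27 boundary matrix has rank 8 and Smith normal form diag(1,1,1,1,1,1,1,1).

Boundary ∂_2: C_2 → C_1 acts by ∂[p,q,r] = [q,r] − [p,r] + [p,q]. For instance
  ∂[0,5,6] = [5,6] − [0,6] + [0,5],
  ∂[2,5,6] = [5,6] − [2,6] + [2,5].
The 27×18 boundary matrix has rank 17 and Smith normal form diag(1,1,1,1,1,1,1,1,1,1,1,1,1,1,1,1,1).

Now H_k = ker ∂_k / im ∂_{k+1}, so:

  H_0: rank C_0 − rank ∂_1 = 9 − 8 = 1, and the invariant factors of ∂_1 are all 1, so H_0 ≅ Z.
  H_1: rank ker ∂_1 − rank ∂_2 = (27 − 8) − 17 = 2, and the invariant factors of ∂_2 are all 1, so H_1 ≅ Z^2.
  H_2: rank ker ∂_2 − rank ∂_3 = (18 − 17) − 0 = 1, and there is no ∂_3, so H_2 ≅ Z.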